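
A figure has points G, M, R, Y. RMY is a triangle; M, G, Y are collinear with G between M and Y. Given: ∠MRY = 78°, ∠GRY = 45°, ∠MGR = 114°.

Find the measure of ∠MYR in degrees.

∠MYR = 69°

1. ∠RGY = 66°  [linear pair at G on MY]
2. ∠GYR = 69°  [△RGY]
3. ∠MYR = 69°  [G on ray YM]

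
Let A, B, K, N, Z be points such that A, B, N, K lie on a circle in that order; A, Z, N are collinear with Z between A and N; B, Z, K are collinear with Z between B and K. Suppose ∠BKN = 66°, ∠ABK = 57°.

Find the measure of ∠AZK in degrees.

∠AZK = 123°

1. ∠ANK = 57°  [same arc AK]
2. ∠KZN = 57°  [△NZK]
3. ∠AZK = 123°  [linear pair at Z on AN]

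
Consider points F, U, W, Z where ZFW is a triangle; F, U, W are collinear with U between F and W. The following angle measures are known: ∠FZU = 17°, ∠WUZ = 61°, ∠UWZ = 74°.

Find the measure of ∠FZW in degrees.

∠FZW = 62°

1. ∠FUZ = 119°  [linear pair at U on FW]
2. ∠FWZ = 74°  [U on ray WF]
3. ∠UFZ = 44°  [△ZFU]
4. ∠WFZ = 44°  [U on ray FW]
5. ∠FZW = 62°  [△ZFW]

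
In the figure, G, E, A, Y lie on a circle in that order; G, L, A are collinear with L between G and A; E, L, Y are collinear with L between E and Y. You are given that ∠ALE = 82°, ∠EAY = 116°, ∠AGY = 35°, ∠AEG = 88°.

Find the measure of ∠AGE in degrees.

∠AGE = 29°

1. ∠GLY = 82°  [vertical angles at L]
2. ∠ELG = 98°  [linear pair at L on GA]
3. ∠EGY = 64°  [cyclic GEAY, opposite ∠G+∠A]
4. ∠EYG = 63°  [△GLY]
5. ∠GEY = 53°  [△GEY]
6. ∠AGE = 29°  [△GLE]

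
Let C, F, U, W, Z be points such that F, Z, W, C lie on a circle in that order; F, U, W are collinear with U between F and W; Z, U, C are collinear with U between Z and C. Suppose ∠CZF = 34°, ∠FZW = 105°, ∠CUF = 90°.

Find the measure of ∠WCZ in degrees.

1. ∠CWF = 34°  [same arc FC]
2. ∠CUW = 90°  [linear pair at U on FW]
3. ∠WCZ = 56°  [△WUC]

∠WCZ = 56°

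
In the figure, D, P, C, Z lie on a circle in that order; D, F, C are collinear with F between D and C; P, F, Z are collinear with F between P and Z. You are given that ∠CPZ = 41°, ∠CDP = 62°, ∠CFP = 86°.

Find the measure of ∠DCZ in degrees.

∠DCZ = 24°

1. ∠CDZ = 41°  [same arc CZ]
2. ∠DCP = 53°  [△PFC]
3. ∠CPD = 65°  [△DPC]
4. ∠CZD = 115°  [cyclic DPCZ, opposite ∠P+∠Z]
5. ∠DCZ = 24°  [△DCZ]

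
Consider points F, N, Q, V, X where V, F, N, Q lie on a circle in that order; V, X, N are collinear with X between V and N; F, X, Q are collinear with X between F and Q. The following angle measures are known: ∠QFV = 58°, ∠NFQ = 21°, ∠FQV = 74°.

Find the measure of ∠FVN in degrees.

∠FVN = 27°

1. ∠QNV = 58°  [same arc VQ]
2. ∠NVQ = 21°  [same arc NQ]
3. ∠FNV = 74°  [same arc VF]
4. ∠NQV = 101°  [△VNQ]
5. ∠NFV = 79°  [cyclic VFNQ, opposite ∠F+∠Q]
6. ∠FVN = 27°  [△VFN]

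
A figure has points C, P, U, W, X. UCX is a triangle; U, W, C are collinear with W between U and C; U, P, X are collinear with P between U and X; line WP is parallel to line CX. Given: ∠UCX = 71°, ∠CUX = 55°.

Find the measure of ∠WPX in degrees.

∠WPX = 126°

1. ∠CXU = 54°  [△UCX]
2. ∠UPW = 54°  [WP∥CX, corresponding at P]
3. ∠WPX = 126°  [linear pair at P on UX]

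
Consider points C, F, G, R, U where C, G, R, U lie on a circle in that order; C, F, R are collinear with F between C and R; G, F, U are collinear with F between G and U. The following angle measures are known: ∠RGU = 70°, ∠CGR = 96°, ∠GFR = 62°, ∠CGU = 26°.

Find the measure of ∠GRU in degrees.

1. ∠CRG = 48°  [△GFR]
2. ∠GCR = 36°  [△CGR]
3. ∠GUR = 36°  [same arc GR]
4. ∠GRU = 74°  [△GRU]

∠GRU = 74°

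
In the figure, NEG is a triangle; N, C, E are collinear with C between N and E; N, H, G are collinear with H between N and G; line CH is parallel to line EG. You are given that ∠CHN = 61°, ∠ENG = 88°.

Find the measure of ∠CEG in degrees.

1. ∠EGN = 61°  [CH∥EG, corresponding at H]
2. ∠GEN = 31°  [△NEG]
3. ∠CEG = 31°  [C on ray EN]

∠CEG = 31°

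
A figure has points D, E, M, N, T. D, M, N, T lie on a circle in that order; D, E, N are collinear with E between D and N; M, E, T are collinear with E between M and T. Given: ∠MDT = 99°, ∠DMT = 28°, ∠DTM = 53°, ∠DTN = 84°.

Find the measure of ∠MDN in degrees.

∠MDN = 31°

1. ∠DNM = 53°  [same arc DM]
2. ∠DMN = 96°  [cyclic DMNT, opposite ∠M+∠T]
3. ∠MDN = 31°  [△DMN]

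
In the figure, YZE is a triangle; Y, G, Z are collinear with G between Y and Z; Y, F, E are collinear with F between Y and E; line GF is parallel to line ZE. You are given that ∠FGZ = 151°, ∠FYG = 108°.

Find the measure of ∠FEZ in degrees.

1. ∠FGY = 29°  [linear pair at G on YZ]
2. ∠GFY = 43°  [△YGF]
3. ∠EFG = 137°  [linear pair at F on YE]
4. ∠FEZ = 43°  [GF∥ZE, co-interior at E–F]

∠FEZ = 43°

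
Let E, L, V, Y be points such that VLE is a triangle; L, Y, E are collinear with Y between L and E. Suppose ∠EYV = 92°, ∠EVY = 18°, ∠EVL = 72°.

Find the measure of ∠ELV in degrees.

∠ELV = 38°

1. ∠VEY = 70°  [△VYE]
2. ∠LEV = 70°  [Y on ray EL]
3. ∠ELV = 38°  [△VLE]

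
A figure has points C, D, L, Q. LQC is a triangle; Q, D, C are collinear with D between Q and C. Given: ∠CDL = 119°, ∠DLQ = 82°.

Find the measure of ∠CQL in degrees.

∠CQL = 37°

1. ∠LDQ = 61°  [linear pair at D on QC]
2. ∠DQL = 37°  [△LQD]
3. ∠CQL = 37°  [D on ray QC]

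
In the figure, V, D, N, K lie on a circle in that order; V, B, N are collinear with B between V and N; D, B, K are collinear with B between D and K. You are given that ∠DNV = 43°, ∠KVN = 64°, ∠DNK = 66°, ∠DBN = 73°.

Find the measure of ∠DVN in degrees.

∠DVN = 50°

1. ∠KDN = 64°  [△DBN]
2. ∠DKN = 50°  [△DNK]
3. ∠DVN = 50°  [same arc DN]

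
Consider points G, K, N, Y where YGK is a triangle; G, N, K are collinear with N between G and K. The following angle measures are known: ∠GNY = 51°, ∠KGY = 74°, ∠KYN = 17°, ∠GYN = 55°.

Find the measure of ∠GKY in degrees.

∠GKY = 34°

1. ∠KNY = 129°  [linear pair at N on GK]
2. ∠NKY = 34°  [△YNK]
3. ∠GKY = 34°  [N on ray KG]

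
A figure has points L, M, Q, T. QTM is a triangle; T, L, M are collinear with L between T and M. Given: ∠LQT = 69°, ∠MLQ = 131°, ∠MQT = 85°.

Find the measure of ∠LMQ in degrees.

∠LMQ = 33°

1. ∠QLT = 49°  [linear pair at L on TM]
2. ∠LTQ = 62°  [△QTL]
3. ∠MTQ = 62°  [L on ray TM]
4. ∠QMT = 33°  [△QTM]
5. ∠LMQ = 33°  [L on ray MT]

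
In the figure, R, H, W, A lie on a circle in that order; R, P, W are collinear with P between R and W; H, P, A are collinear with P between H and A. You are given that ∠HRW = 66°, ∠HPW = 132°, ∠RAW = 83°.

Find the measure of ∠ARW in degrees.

1. ∠HAW = 66°  [same arc HW]
2. ∠APR = 132°  [vertical angles at P]
3. ∠APW = 48°  [linear pair at P on RW]
4. ∠AWR = 66°  [△WPA]
5. ∠ARW = 31°  [△RWA]

∠ARW = 31°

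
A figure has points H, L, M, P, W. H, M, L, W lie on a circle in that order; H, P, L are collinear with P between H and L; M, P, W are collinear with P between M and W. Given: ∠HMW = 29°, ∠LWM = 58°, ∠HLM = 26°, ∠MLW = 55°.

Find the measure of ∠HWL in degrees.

1. ∠LHM = 58°  [same arc ML]
2. ∠HML = 96°  [△HML]
3. ∠HWL = 84°  [cyclic HMLW, opposite ∠M+∠W]

∠HWL = 84°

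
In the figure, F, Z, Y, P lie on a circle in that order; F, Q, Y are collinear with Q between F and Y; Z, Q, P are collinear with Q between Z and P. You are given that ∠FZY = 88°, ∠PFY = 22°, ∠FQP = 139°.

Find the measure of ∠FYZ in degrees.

∠FYZ = 19°

1. ∠PZY = 22°  [same arc YP]
2. ∠YQZ = 139°  [vertical angles at Q]
3. ∠FYZ = 19°  [△ZQY]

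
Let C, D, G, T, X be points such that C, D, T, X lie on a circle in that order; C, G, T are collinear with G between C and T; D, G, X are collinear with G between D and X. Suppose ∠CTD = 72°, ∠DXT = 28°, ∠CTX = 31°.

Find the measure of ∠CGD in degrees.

1. ∠DCT = 28°  [same arc DT]
2. ∠CDX = 31°  [same arc CX]
3. ∠CGD = 121°  [△CGD]

∠CGD = 121°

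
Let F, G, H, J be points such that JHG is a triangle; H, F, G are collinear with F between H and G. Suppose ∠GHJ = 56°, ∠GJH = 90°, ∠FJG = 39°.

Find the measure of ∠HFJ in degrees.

∠HFJ = 73°

1. ∠HGJ = 34°  [△JHG]
2. ∠FGJ = 34°  [F on ray GH]
3. ∠GFJ = 107°  [△JFG]
4. ∠HFJ = 73°  [linear pair at F on HG]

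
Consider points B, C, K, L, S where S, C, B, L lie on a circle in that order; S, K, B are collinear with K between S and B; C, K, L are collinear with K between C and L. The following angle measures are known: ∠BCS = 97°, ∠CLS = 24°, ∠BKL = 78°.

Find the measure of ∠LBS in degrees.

1. ∠CBS = 24°  [same arc SC]
2. ∠CKS = 78°  [vertical angles at K]
3. ∠BSC = 59°  [△SCB]
4. ∠LCS = 43°  [△SKC]
5. ∠LBS = 43°  [same arc SL]

∠LBS = 43°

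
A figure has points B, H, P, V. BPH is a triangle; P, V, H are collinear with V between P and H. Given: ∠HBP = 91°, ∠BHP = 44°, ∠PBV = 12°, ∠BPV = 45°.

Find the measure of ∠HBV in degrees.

∠HBV = 79°

1. ∠BHV = 44°  [V on ray HP]
2. ∠BVP = 123°  [△BPV]
3. ∠BVH = 57°  [linear pair at V on PH]
4. ∠HBV = 79°  [△BVH]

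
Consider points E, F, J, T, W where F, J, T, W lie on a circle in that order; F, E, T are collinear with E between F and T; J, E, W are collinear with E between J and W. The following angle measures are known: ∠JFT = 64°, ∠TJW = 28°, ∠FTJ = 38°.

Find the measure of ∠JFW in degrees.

1. ∠JWT = 64°  [same arc JT]
2. ∠JTW = 88°  [△JTW]
3. ∠JFW = 92°  [cyclic FJTW, opposite ∠F+∠T]

∠JFW = 92°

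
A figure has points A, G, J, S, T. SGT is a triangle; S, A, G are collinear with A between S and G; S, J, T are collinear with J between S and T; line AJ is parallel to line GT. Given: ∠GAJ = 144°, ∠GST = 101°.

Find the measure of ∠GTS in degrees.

1. ∠JAS = 36°  [linear pair at A on SG]
2. ∠ASJ = 101°  [A on SG, J on ST]
3. ∠AJS = 43°  [△SAJ]
4. ∠GTS = 43°  [AJ∥GT, corresponding at J]

∠GTS = 43°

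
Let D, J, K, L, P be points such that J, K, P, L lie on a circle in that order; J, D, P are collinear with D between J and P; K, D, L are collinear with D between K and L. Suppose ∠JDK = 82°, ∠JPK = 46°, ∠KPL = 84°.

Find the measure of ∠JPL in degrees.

∠JPL = 38°

1. ∠LDP = 82°  [vertical angles at D]
2. ∠KDP = 98°  [linear pair at D on JP]
3. ∠LKP = 36°  [△KDP]
4. ∠KLP = 60°  [△KPL]
5. ∠JPL = 38°  [△PDL]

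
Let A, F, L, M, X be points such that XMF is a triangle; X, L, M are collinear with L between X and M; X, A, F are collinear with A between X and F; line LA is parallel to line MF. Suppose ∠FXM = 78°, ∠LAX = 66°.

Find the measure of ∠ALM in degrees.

∠ALM = 144°

1. ∠AXL = 78°  [L on XM, A on XF]
2. ∠ALX = 36°  [△XLA]
3. ∠ALM = 144°  [linear pair at L on XM]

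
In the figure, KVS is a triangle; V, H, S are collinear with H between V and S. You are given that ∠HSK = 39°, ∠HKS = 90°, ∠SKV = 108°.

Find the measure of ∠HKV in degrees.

∠HKV = 18°

1. ∠KHS = 51°  [△KHS]
2. ∠KSV = 39°  [H on ray SV]
3. ∠KVS = 33°  [△KVS]
4. ∠KHV = 129°  [linear pair at H on VS]
5. ∠HVK = 33°  [H on ray VS]
6. ∠HKV = 18°  [△KVH]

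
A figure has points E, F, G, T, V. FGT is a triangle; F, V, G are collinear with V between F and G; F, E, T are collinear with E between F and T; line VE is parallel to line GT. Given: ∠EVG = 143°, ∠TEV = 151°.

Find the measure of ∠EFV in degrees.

∠EFV = 114°

1. ∠EVF = 37°  [linear pair at V on FG]
2. ∠FEV = 29°  [linear pair at E on FT]
3. ∠EFV = 114°  [△FVE]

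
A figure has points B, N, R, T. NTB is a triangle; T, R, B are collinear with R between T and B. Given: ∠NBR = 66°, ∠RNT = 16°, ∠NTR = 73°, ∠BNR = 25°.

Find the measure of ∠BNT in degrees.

∠BNT = 41°

1. ∠NBT = 66°  [R on ray BT]
2. ∠BTN = 73°  [R on ray TB]
3. ∠BNT = 41°  [△NTB]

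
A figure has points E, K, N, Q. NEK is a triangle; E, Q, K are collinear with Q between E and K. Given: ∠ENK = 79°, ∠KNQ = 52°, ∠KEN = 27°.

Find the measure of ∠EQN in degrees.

∠EQN = 126°

1. ∠EKN = 74°  [△NEK]
2. ∠NKQ = 74°  [Q on ray KE]
3. ∠KQN = 54°  [△NQK]
4. ∠EQN = 126°  [linear pair at Q on EK]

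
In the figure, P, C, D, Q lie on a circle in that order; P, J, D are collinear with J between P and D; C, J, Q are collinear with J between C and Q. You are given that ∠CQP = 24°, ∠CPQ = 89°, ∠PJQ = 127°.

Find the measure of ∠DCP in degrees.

∠DCP = 96°

1. ∠PCQ = 67°  [△PCQ]
2. ∠DPQ = 29°  [△PJQ]
3. ∠PDQ = 67°  [same arc PQ]
4. ∠DQP = 84°  [△PDQ]
5. ∠DCP = 96°  [cyclic PCDQ, opposite ∠C+∠Q]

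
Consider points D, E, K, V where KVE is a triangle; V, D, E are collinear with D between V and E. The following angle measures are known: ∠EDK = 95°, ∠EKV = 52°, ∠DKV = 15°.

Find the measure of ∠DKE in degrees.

∠DKE = 37°

1. ∠KDV = 85°  [linear pair at D on VE]
2. ∠DVK = 80°  [△KVD]
3. ∠EVK = 80°  [D on ray VE]
4. ∠KEV = 48°  [△KVE]
5. ∠DEK = 48°  [D on ray EV]
6. ∠DKE = 37°  [△KDE]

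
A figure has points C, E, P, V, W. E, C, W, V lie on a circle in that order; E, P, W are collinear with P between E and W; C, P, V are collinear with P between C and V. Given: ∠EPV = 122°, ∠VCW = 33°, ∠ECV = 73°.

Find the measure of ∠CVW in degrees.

1. ∠VPW = 58°  [linear pair at P on EW]
2. ∠EWV = 73°  [same arc EV]
3. ∠CVW = 49°  [△WPV]

∠CVW = 49°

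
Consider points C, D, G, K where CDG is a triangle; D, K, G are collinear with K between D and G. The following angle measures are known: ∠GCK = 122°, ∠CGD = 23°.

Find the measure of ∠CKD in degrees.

∠CKD = 145°

1. ∠CGK = 23°  [K on ray GD]
2. ∠CKG = 35°  [△CKG]
3. ∠CKD = 145°  [linear pair at K on DG]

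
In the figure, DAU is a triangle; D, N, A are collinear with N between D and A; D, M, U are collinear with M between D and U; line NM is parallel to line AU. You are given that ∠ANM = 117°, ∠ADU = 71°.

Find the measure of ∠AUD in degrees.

∠AUD = 46°

1. ∠DNM = 63°  [linear pair at N on DA]
2. ∠MDN = 71°  [N on DA, M on DU]
3. ∠DMN = 46°  [△DNM]
4. ∠AUD = 46°  [NM∥AU, corresponding at M]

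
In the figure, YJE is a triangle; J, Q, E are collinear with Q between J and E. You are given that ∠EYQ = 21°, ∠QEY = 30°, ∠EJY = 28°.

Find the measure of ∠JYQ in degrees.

1. ∠EQY = 129°  [△YQE]
2. ∠QJY = 28°  [Q on ray JE]
3. ∠JQY = 51°  [linear pair at Q on JE]
4. ∠JYQ = 101°  [△YJQ]

∠JYQ = 101°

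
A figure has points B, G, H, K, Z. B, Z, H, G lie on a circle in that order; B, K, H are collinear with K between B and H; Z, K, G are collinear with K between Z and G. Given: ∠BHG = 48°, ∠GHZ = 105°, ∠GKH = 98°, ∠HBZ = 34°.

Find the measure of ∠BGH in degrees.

1. ∠HGZ = 34°  [△HKG]
2. ∠GZH = 41°  [△ZHG]
3. ∠GBH = 41°  [same arc HG]
4. ∠BGH = 91°  [△BHG]

∠BGH = 91°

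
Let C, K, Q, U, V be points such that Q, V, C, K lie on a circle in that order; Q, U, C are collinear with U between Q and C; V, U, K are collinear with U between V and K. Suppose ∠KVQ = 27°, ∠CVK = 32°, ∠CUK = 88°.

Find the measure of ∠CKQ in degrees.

∠CKQ = 121°

1. ∠KCQ = 27°  [same arc QK]
2. ∠CQK = 32°  [same arc CK]
3. ∠CKQ = 121°  [△QCK]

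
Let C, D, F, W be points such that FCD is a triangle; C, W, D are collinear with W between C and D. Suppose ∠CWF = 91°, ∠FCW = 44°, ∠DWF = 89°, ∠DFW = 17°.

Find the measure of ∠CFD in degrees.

∠CFD = 62°

1. ∠DCF = 44°  [W on ray CD]
2. ∠FDW = 74°  [△FWD]
3. ∠CDF = 74°  [W on ray DC]
4. ∠CFD = 62°  [△FCD]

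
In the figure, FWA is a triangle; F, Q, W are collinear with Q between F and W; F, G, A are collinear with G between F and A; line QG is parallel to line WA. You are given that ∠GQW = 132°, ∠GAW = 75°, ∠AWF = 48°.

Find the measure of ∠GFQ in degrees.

∠GFQ = 57°

1. ∠FAW = 75°  [G on ray AF]
2. ∠AFW = 57°  [△FWA]
3. ∠GFQ = 57°  [Q on FW, G on FA]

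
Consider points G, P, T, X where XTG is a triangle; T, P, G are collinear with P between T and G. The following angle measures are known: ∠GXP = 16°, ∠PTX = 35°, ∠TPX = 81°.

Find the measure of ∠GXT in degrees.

∠GXT = 80°

1. ∠GTX = 35°  [P on ray TG]
2. ∠GPX = 99°  [linear pair at P on TG]
3. ∠PGX = 65°  [△XPG]
4. ∠TGX = 65°  [P on ray GT]
5. ∠GXT = 80°  [△XTG]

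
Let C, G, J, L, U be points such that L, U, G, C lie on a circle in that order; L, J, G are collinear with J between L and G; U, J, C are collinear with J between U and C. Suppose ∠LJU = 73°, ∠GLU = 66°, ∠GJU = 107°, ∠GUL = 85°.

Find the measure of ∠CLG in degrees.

1. ∠LGU = 29°  [△LUG]
2. ∠CJL = 107°  [vertical angles at J]
3. ∠LCU = 29°  [same arc LU]
4. ∠CLG = 44°  [△LJC]

∠CLG = 44°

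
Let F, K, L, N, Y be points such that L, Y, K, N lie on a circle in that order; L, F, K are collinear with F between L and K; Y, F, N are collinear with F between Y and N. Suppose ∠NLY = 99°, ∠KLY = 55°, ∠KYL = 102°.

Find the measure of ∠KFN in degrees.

1. ∠NKY = 81°  [cyclic LYKN, opposite ∠L+∠K]
2. ∠KNY = 55°  [same arc YK]
3. ∠LKY = 23°  [△LYK]
4. ∠KYN = 44°  [△YKN]
5. ∠LNY = 23°  [same arc LY]
6. ∠KLN = 44°  [same arc KN]
7. ∠LFN = 113°  [△LFN]
8. ∠KFN = 67°  [linear pair at F on LK]

∠KFN = 67°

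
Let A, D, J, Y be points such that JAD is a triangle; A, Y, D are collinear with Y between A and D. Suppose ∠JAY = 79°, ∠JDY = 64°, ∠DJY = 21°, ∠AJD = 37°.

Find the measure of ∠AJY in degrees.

1. ∠DYJ = 95°  [△JYD]
2. ∠AYJ = 85°  [linear pair at Y on AD]
3. ∠AJY = 16°  [△JAY]

∠AJY = 16°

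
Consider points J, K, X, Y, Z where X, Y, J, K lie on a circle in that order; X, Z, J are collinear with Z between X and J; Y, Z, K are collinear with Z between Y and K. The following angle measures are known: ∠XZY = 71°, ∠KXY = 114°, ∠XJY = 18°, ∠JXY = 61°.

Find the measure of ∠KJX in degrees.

1. ∠JZK = 71°  [vertical angles at Z]
2. ∠JKY = 61°  [same arc YJ]
3. ∠KJX = 48°  [△JZK]

∠KJX = 48°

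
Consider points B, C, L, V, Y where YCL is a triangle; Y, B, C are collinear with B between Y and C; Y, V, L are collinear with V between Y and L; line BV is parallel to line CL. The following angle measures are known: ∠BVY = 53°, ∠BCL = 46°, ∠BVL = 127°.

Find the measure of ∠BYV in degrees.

1. ∠CLY = 53°  [BV∥CL, corresponding at V]
2. ∠LCY = 46°  [B on ray CY]
3. ∠CYL = 81°  [△YCL]
4. ∠BYV = 81°  [B on YC, V on YL]

∠BYV = 81°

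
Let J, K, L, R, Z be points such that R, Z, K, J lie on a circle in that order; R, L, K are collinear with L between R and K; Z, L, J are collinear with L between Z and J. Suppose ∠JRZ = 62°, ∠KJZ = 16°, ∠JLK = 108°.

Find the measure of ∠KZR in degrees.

1. ∠JKZ = 118°  [cyclic RZKJ, opposite ∠R+∠K]
2. ∠JZK = 46°  [△ZKJ]
3. ∠JKR = 56°  [△KLJ]
4. ∠JRK = 46°  [same arc KJ]
5. ∠KJR = 78°  [△RKJ]
6. ∠KZR = 102°  [cyclic RZKJ, opposite ∠Z+∠J]

∠KZR = 102°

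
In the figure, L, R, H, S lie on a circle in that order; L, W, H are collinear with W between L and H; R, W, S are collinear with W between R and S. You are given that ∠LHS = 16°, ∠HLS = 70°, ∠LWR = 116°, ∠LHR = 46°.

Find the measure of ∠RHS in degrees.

∠RHS = 62°

1. ∠LRS = 16°  [same arc LS]
2. ∠LSR = 46°  [same arc LR]
3. ∠RLS = 118°  [△LRS]
4. ∠RHS = 62°  [cyclic LRHS, opposite ∠L+∠H]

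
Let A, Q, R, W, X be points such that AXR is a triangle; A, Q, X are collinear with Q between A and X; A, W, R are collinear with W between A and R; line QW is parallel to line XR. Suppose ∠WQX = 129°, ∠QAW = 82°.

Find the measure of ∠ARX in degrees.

1. ∠AQW = 51°  [linear pair at Q on AX]
2. ∠AWQ = 47°  [△AQW]
3. ∠ARX = 47°  [QW∥XR, corresponding at W]

∠ARX = 47°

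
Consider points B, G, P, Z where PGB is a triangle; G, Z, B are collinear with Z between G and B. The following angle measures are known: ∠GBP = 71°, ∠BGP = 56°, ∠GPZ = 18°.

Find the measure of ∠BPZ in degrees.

1. ∠PBZ = 71°  [Z on ray BG]
2. ∠PGZ = 56°  [Z on ray GB]
3. ∠GZP = 106°  [△PGZ]
4. ∠BZP = 74°  [linear pair at Z on GB]
5. ∠BPZ = 35°  [△PZB]

∠BPZ = 35°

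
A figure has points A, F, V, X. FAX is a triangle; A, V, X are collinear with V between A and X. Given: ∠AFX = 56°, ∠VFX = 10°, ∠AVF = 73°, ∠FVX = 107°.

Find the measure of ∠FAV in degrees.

1. ∠FXV = 63°  [△FVX]
2. ∠AXF = 63°  [V on ray XA]
3. ∠FAX = 61°  [△FAX]
4. ∠FAV = 61°  [V on ray AX]

∠FAV = 61°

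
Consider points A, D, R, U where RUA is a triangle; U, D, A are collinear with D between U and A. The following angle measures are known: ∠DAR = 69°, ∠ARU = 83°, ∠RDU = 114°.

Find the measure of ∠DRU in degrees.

∠DRU = 38°

1. ∠RAU = 69°  [D on ray AU]
2. ∠AUR = 28°  [△RUA]
3. ∠DUR = 28°  [D on ray UA]
4. ∠DRU = 38°  [△RUD]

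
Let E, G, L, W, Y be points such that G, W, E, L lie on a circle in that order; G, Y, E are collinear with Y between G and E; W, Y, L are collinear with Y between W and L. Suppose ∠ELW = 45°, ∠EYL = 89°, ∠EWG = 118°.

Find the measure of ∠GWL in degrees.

1. ∠EGW = 45°  [same arc WE]
2. ∠GYW = 89°  [vertical angles at Y]
3. ∠GWL = 46°  [△GYW]

∠GWL = 46°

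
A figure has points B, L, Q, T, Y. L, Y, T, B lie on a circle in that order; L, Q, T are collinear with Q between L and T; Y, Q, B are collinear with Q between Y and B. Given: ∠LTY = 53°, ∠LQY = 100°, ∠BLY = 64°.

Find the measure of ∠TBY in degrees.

1. ∠TQY = 80°  [linear pair at Q on LT]
2. ∠BTY = 116°  [cyclic LYTB, opposite ∠L+∠T]
3. ∠BYT = 47°  [△YQT]
4. ∠TBY = 17°  [△YTB]

∠TBY = 17°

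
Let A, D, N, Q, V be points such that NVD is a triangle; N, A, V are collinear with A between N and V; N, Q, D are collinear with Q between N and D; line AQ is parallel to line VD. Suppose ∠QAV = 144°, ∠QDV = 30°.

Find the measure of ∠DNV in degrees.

1. ∠NAQ = 36°  [linear pair at A on NV]
2. ∠NDV = 30°  [Q on ray DN]
3. ∠DVN = 36°  [AQ∥VD, corresponding at A]
4. ∠DNV = 114°  [△NVD]

∠DNV = 114°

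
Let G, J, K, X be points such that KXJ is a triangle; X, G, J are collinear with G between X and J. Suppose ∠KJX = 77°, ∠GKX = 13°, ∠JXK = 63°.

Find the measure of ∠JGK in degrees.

∠JGK = 76°

1. ∠GXK = 63°  [G on ray XJ]
2. ∠KGX = 104°  [△KXG]
3. ∠JGK = 76°  [linear pair at G on XJ]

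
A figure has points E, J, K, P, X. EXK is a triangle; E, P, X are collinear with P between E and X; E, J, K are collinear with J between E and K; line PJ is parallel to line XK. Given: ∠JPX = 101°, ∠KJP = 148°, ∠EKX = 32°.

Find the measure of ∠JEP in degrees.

1. ∠EPJ = 79°  [linear pair at P on EX]
2. ∠EJP = 32°  [linear pair at J on EK]
3. ∠JEP = 69°  [△EPJ]

∠JEP = 69°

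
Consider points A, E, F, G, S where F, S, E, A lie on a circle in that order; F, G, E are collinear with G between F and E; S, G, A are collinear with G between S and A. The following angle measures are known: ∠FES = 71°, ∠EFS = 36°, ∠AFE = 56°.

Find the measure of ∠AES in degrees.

∠AES = 88°

1. ∠EAS = 36°  [same arc SE]
2. ∠ASE = 56°  [same arc EA]
3. ∠AES = 88°  [△SEA]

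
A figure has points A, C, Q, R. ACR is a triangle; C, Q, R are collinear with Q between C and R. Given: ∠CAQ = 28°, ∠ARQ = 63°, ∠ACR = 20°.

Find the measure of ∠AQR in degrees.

∠AQR = 48°

1. ∠ACQ = 20°  [Q on ray CR]
2. ∠AQC = 132°  [△ACQ]
3. ∠AQR = 48°  [linear pair at Q on CR]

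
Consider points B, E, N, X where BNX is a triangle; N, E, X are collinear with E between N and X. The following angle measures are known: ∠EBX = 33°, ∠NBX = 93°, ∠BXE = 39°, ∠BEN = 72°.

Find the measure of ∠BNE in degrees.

∠BNE = 48°

1. ∠BXN = 39°  [E on ray XN]
2. ∠BNX = 48°  [△BNX]
3. ∠BNE = 48°  [E on ray NX]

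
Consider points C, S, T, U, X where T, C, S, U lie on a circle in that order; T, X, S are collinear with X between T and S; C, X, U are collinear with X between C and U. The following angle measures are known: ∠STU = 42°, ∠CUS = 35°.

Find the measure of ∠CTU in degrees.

1. ∠SCU = 42°  [same arc SU]
2. ∠CSU = 103°  [△CSU]
3. ∠CTU = 77°  [cyclic TCSU, opposite ∠T+∠S]

∠CTU = 77°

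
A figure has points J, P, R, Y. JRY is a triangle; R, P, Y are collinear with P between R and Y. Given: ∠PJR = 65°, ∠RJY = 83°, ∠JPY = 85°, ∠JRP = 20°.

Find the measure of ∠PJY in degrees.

∠PJY = 18°

1. ∠JRY = 20°  [P on ray RY]
2. ∠JYR = 77°  [△JRY]
3. ∠JYP = 77°  [P on ray YR]
4. ∠PJY = 18°  [△JPY]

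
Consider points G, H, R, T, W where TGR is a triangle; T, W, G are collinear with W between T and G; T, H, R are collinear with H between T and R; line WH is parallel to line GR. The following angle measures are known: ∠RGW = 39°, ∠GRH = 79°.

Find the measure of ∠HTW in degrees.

1. ∠RGT = 39°  [W on ray GT]
2. ∠GRT = 79°  [H on ray RT]
3. ∠GTR = 62°  [△TGR]
4. ∠HTW = 62°  [W on TG, H on TR]

∠HTW = 62°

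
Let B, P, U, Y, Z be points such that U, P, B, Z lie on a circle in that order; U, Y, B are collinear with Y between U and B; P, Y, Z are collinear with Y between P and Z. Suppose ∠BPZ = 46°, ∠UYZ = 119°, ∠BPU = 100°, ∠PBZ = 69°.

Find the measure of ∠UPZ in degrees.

∠UPZ = 54°

1. ∠BUZ = 46°  [same arc BZ]
2. ∠PZU = 15°  [△UYZ]
3. ∠PUZ = 111°  [cyclic UPBZ, opposite ∠U+∠B]
4. ∠UPZ = 54°  [△UPZ]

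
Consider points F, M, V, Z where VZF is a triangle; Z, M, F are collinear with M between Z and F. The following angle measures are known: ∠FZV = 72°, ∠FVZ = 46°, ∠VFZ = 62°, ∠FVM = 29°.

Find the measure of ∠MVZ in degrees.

∠MVZ = 17°

1. ∠MZV = 72°  [M on ray ZF]
2. ∠MFV = 62°  [M on ray FZ]
3. ∠FMV = 89°  [△VMF]
4. ∠VMZ = 91°  [linear pair at M on ZF]
5. ∠MVZ = 17°  [△VZM]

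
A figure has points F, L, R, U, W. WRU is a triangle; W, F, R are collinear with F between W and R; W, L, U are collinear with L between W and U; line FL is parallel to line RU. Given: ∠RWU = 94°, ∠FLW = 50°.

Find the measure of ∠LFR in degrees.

1. ∠FWL = 94°  [F on WR, L on WU]
2. ∠LFW = 36°  [△WFL]
3. ∠LFR = 144°  [linear pair at F on WR]

∠LFR = 144°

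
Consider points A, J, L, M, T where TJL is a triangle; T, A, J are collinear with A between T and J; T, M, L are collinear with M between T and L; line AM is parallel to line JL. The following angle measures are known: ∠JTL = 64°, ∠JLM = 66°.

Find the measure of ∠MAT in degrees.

∠MAT = 50°

1. ∠JLT = 66°  [M on ray LT]
2. ∠LJT = 50°  [△TJL]
3. ∠MAT = 50°  [AM∥JL, corresponding at A]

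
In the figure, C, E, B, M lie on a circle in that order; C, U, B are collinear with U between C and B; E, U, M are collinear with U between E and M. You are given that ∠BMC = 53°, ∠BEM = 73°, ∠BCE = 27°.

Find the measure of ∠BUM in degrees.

1. ∠BCM = 73°  [same arc BM]
2. ∠BME = 27°  [same arc EB]
3. ∠CBM = 54°  [△CBM]
4. ∠BUM = 99°  [△BUM]

∠BUM = 99°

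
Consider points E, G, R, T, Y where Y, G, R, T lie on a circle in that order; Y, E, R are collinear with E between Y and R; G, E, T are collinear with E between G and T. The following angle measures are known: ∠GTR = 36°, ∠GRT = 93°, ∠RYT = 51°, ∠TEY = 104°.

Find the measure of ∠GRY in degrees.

∠GRY = 25°

1. ∠RGT = 51°  [△GRT]
2. ∠GER = 104°  [vertical angles at E]
3. ∠GRY = 25°  [△GER]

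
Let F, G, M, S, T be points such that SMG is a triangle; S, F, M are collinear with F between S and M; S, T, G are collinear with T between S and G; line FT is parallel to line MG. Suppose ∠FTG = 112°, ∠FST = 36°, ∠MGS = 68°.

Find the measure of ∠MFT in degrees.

1. ∠FTS = 68°  [linear pair at T on SG]
2. ∠SFT = 76°  [△SFT]
3. ∠MFT = 104°  [linear pair at F on SM]

∠MFT = 104°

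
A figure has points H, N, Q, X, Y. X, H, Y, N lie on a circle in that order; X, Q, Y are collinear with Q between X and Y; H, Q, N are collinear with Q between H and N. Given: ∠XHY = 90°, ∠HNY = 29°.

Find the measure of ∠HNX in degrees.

1. ∠HXY = 29°  [same arc HY]
2. ∠HYX = 61°  [△XHY]
3. ∠HNX = 61°  [same arc XH]

∠HNX = 61°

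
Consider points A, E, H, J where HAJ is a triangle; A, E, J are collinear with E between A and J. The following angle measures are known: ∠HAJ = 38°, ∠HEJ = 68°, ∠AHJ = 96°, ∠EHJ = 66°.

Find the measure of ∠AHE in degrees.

1. ∠EAH = 38°  [E on ray AJ]
2. ∠AEH = 112°  [linear pair at E on AJ]
3. ∠AHE = 30°  [△HAE]

∠AHE = 30°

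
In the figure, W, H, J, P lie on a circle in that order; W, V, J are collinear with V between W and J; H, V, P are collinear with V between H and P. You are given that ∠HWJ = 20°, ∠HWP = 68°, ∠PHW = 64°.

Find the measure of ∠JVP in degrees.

∠JVP = 96°

1. ∠HPJ = 20°  [same arc HJ]
2. ∠PJW = 64°  [same arc WP]
3. ∠JVP = 96°  [△JVP]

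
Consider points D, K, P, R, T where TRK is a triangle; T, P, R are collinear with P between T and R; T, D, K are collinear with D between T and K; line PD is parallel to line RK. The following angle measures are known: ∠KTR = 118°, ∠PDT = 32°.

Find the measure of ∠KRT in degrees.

1. ∠DTP = 118°  [P on TR, D on TK]
2. ∠DPT = 30°  [△TPD]
3. ∠KRT = 30°  [PD∥RK, corresponding at P]

∠KRT = 30°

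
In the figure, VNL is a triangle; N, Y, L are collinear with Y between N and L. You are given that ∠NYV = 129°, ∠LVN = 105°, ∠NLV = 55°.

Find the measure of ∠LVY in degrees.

1. ∠LYV = 51°  [linear pair at Y on NL]
2. ∠VLY = 55°  [Y on ray LN]
3. ∠LVY = 74°  [△VYL]

∠LVY = 74°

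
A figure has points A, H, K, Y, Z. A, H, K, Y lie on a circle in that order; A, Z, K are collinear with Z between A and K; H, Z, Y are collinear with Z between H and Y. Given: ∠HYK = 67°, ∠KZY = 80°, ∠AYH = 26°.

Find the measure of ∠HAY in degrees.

∠HAY = 121°

1. ∠HAK = 67°  [same arc HK]
2. ∠AZH = 80°  [vertical angles at Z]
3. ∠AHY = 33°  [△AZH]
4. ∠HAY = 121°  [△AHY]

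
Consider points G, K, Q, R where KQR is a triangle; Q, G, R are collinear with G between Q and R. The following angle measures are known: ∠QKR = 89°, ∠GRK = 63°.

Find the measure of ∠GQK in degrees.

∠GQK = 28°

1. ∠KRQ = 63°  [G on ray RQ]
2. ∠KQR = 28°  [△KQR]
3. ∠GQK = 28°  [G on ray QR]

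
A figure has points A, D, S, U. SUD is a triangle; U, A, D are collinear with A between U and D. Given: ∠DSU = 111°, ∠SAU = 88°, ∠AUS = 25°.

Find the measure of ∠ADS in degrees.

1. ∠DUS = 25°  [A on ray UD]
2. ∠SDU = 44°  [△SUD]
3. ∠ADS = 44°  [A on ray DU]

∠ADS = 44°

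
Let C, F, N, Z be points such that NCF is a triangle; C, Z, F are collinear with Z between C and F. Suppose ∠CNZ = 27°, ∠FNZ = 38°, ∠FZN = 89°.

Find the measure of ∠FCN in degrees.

∠FCN = 62°

1. ∠CZN = 91°  [linear pair at Z on CF]
2. ∠NCZ = 62°  [△NCZ]
3. ∠FCN = 62°  [Z on ray CF]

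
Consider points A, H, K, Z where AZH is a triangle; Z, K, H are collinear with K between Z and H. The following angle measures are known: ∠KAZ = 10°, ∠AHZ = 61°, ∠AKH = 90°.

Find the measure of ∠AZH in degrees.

1. ∠AKZ = 90°  [linear pair at K on ZH]
2. ∠AZK = 80°  [△AZK]
3. ∠AZH = 80°  [K on ray ZH]

∠AZH = 80°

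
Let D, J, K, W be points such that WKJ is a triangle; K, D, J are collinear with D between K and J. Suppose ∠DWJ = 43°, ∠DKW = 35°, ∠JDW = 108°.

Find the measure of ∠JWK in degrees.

∠JWK = 116°

1. ∠DJW = 29°  [△WDJ]
2. ∠JKW = 35°  [D on ray KJ]
3. ∠KJW = 29°  [D on ray JK]
4. ∠JWK = 116°  [△WKJ]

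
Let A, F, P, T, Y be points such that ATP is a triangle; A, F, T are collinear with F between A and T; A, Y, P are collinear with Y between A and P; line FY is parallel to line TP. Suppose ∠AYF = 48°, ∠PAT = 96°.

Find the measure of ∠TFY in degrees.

∠TFY = 144°

1. ∠APT = 48°  [FY∥TP, corresponding at Y]
2. ∠ATP = 36°  [△ATP]
3. ∠AFY = 36°  [FY∥TP, corresponding at F]
4. ∠TFY = 144°  [linear pair at F on AT]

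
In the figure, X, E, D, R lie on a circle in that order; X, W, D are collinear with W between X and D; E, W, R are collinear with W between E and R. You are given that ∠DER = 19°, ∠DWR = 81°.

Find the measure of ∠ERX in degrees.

1. ∠DXR = 19°  [same arc DR]
2. ∠RWX = 99°  [linear pair at W on XD]
3. ∠ERX = 62°  [△XWR]

∠ERX = 62°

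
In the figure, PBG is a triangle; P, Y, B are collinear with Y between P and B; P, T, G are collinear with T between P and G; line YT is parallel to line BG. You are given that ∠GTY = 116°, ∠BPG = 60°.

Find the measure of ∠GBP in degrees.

1. ∠PTY = 64°  [linear pair at T on PG]
2. ∠TPY = 60°  [Y on PB, T on PG]
3. ∠PYT = 56°  [△PYT]
4. ∠GBP = 56°  [YT∥BG, corresponding at Y]

∠GBP = 56°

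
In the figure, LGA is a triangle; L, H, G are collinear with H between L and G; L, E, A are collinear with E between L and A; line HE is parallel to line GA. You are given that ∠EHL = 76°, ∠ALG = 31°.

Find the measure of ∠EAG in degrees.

1. ∠AGL = 76°  [HE∥GA, corresponding at H]
2. ∠GAL = 73°  [△LGA]
3. ∠EAG = 73°  [E on ray AL]

∠EAG = 73°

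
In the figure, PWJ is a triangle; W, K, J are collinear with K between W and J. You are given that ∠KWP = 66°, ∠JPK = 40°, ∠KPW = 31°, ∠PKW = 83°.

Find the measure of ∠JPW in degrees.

∠JPW = 71°

1. ∠JWP = 66°  [K on ray WJ]
2. ∠JKP = 97°  [linear pair at K on WJ]
3. ∠KJP = 43°  [△PKJ]
4. ∠PJW = 43°  [K on ray JW]
5. ∠JPW = 71°  [△PWJ]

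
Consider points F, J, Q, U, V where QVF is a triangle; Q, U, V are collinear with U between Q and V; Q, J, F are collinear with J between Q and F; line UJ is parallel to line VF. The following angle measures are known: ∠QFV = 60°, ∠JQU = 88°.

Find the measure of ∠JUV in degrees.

1. ∠QJU = 60°  [UJ∥VF, corresponding at J]
2. ∠JUQ = 32°  [△QUJ]
3. ∠JUV = 148°  [linear pair at U on QV]

∠JUV = 148°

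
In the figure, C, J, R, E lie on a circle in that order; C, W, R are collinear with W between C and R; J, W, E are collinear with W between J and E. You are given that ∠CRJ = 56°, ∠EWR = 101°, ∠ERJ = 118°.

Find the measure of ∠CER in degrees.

1. ∠CEJ = 56°  [same arc CJ]
2. ∠CWE = 79°  [linear pair at W on CR]
3. ∠ECJ = 62°  [cyclic CJRE, opposite ∠C+∠R]
4. ∠CJE = 62°  [△CJE]
5. ∠ECR = 45°  [△CWE]
6. ∠CRE = 62°  [same arc CE]
7. ∠CER = 73°  [△CRE]

∠CER = 73°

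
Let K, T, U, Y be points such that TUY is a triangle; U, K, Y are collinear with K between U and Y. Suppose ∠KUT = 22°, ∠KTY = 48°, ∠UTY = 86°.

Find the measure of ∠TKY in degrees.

∠TKY = 60°

1. ∠TUY = 22°  [K on ray UY]
2. ∠TYU = 72°  [△TUY]
3. ∠KYT = 72°  [K on ray YU]
4. ∠TKY = 60°  [△TKY]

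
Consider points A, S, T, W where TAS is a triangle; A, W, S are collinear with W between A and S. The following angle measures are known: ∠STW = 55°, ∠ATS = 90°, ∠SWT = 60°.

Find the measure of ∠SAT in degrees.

∠SAT = 25°

1. ∠TSW = 65°  [△TWS]
2. ∠AST = 65°  [W on ray SA]
3. ∠SAT = 25°  [△TAS]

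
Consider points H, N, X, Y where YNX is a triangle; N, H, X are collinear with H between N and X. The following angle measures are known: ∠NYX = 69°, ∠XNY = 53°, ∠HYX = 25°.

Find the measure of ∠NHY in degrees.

1. ∠NXY = 58°  [△YNX]
2. ∠HXY = 58°  [H on ray XN]
3. ∠XHY = 97°  [△YHX]
4. ∠NHY = 83°  [linear pair at H on NX]

∠NHY = 83°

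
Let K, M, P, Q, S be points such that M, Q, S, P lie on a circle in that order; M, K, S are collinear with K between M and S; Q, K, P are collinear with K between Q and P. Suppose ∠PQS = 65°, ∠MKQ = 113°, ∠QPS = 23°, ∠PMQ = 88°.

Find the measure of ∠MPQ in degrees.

1. ∠PMS = 65°  [same arc SP]
2. ∠PKS = 113°  [vertical angles at K]
3. ∠MKP = 67°  [linear pair at K on MS]
4. ∠MPQ = 48°  [△MKP]

∠MPQ = 48°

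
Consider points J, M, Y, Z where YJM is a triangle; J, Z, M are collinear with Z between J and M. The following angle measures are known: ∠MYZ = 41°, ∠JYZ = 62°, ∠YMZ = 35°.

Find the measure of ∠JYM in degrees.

∠JYM = 103°

1. ∠MZY = 104°  [△YZM]
2. ∠JMY = 35°  [Z on ray MJ]
3. ∠JZY = 76°  [linear pair at Z on JM]
4. ∠YJZ = 42°  [△YJZ]
5. ∠MJY = 42°  [Z on ray JM]
6. ∠JYM = 103°  [△YJM]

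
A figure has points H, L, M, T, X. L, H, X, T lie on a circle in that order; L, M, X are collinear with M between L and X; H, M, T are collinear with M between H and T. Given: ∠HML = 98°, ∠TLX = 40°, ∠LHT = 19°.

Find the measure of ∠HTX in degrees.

1. ∠TMX = 98°  [vertical angles at M]
2. ∠LXT = 19°  [same arc LT]
3. ∠HTX = 63°  [△XMT]

∠HTX = 63°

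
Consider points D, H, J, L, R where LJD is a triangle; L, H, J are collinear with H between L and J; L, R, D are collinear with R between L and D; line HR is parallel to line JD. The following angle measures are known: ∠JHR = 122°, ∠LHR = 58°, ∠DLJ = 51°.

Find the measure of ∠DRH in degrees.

∠DRH = 109°

1. ∠DJL = 58°  [HR∥JD, corresponding at H]
2. ∠JDL = 71°  [△LJD]
3. ∠HRL = 71°  [HR∥JD, corresponding at R]
4. ∠DRH = 109°  [linear pair at R on LD]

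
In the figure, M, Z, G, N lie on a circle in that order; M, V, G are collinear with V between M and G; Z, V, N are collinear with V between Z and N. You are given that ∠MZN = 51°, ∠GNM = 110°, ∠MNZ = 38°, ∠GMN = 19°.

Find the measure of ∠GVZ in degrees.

1. ∠MGZ = 38°  [same arc MZ]
2. ∠GZN = 19°  [same arc GN]
3. ∠GVZ = 123°  [△ZVG]

∠GVZ = 123°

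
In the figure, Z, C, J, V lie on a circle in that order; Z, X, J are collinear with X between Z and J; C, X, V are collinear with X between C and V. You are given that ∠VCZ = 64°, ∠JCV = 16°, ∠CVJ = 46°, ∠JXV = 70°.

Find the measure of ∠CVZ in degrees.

1. ∠JZV = 16°  [same arc JV]
2. ∠VXZ = 110°  [linear pair at X on ZJ]
3. ∠CVZ = 54°  [△ZXV]

∠CVZ = 54°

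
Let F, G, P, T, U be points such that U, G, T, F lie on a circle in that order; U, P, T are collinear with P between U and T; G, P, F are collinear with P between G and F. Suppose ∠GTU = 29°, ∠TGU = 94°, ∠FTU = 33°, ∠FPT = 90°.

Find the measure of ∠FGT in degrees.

∠FGT = 61°

1. ∠TFU = 86°  [cyclic UGTF, opposite ∠G+∠F]
2. ∠FUT = 61°  [△UTF]
3. ∠FGT = 61°  [same arc TF]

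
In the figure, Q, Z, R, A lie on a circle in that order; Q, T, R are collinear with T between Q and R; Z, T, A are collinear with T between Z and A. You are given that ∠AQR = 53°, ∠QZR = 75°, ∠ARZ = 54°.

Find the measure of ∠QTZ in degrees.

∠QTZ = 85°

1. ∠AZR = 53°  [same arc RA]
2. ∠QAR = 105°  [cyclic QZRA, opposite ∠Z+∠A]
3. ∠RAZ = 73°  [△ZRA]
4. ∠ARQ = 22°  [△QRA]
5. ∠RQZ = 73°  [same arc ZR]
6. ∠AZQ = 22°  [same arc QA]
7. ∠QTZ = 85°  [△QTZ]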